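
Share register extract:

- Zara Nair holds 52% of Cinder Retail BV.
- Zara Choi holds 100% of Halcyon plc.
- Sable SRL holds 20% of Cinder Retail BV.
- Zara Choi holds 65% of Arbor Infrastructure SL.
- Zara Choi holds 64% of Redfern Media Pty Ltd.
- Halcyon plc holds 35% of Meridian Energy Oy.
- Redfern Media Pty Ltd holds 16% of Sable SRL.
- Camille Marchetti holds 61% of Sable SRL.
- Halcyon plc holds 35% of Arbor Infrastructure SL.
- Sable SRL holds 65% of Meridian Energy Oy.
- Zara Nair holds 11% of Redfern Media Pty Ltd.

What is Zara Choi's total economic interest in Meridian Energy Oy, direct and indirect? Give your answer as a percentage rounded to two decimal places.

Zara Choi reaches Meridian along 2 paths.
Via Redfern → Sable: 64% × 16% × 65% = 6.656%.
Via Halcyon: 100% × 35% = 35%.
Total: 6.656% + 35% = 41.656%.
Rounded: 41.66%.

41.66%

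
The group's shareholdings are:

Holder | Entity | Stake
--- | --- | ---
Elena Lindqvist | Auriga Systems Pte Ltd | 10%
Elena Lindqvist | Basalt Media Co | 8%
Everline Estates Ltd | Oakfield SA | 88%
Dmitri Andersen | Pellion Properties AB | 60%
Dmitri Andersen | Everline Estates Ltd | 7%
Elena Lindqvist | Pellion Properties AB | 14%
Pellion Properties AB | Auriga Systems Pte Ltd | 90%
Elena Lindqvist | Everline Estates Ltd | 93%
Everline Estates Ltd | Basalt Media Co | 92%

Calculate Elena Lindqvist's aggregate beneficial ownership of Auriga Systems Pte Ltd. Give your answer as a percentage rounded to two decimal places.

Elena reaches Auriga along 2 paths.
Via Pellion: 14% × 90% = 12.6%.
Direct stake: 10% = 10%.
Total: 12.6% + 10% = 22.6%.
Rounded: 22.60%.

22.60%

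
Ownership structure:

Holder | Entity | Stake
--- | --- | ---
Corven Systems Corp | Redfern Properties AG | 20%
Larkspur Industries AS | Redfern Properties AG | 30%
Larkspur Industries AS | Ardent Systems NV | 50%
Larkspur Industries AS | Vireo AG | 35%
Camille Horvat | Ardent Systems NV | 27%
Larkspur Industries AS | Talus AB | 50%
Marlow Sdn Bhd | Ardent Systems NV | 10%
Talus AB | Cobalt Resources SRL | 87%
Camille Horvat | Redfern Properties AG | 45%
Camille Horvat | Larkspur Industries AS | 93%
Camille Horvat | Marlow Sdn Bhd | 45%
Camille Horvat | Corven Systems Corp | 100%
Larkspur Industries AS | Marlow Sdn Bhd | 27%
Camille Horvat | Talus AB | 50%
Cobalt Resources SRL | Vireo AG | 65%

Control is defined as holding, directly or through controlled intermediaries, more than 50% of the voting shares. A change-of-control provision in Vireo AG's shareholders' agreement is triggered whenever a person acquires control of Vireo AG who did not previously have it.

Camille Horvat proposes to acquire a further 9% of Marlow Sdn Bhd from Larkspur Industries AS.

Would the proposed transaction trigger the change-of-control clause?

The purchase adds only to Camille's holdings (Larkspur's stake shrinks), so Camille is the only person who could newly come to control Vireo.
Camille holds 93% of Larkspur, so Camille controls Larkspur.
Larkspur and Camille together hold 50% + 50% = 100% of Talus, so Camille controls Talus.
Talus holds 87% of Cobalt, so Camille controls Cobalt.
Cobalt and Larkspur together hold 65% + 35% = 100% of Vireo, so Camille controls Vireo.
So Camille already controls Vireo before the transaction.
After the purchase, Camille's direct stake in Marlow rises to 45% + 9% = 54%, and Larkspur's stake falls to 18%.
Camille controlled Vireo already, so this is not a new person acquiring control; every other person's position is unchanged or reduced.
No new person acquires control, so the clause is not triggered.

No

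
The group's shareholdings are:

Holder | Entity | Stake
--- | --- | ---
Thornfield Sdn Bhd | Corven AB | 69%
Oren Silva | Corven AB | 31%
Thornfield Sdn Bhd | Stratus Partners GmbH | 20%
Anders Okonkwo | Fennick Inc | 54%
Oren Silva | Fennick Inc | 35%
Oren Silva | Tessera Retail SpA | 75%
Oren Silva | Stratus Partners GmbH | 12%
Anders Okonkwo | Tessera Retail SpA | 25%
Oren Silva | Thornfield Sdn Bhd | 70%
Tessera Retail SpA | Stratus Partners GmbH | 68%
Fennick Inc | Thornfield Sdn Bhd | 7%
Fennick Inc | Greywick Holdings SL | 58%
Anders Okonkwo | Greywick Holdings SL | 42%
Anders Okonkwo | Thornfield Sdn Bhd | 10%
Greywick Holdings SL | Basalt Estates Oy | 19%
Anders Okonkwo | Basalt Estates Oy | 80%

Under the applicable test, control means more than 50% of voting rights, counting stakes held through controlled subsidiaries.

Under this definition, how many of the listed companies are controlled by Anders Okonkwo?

Anders holds 54% of Fennick, so Anders controls Fennick.
Fennick and Anders together hold 58% + 42% = 100% of Greywick, so Anders controls Greywick.
Anders and Greywick together hold 80% + 19% = 99% of Basalt, so Anders controls Basalt.
No other company's threshold is met.
Anders controls 3 companies.

3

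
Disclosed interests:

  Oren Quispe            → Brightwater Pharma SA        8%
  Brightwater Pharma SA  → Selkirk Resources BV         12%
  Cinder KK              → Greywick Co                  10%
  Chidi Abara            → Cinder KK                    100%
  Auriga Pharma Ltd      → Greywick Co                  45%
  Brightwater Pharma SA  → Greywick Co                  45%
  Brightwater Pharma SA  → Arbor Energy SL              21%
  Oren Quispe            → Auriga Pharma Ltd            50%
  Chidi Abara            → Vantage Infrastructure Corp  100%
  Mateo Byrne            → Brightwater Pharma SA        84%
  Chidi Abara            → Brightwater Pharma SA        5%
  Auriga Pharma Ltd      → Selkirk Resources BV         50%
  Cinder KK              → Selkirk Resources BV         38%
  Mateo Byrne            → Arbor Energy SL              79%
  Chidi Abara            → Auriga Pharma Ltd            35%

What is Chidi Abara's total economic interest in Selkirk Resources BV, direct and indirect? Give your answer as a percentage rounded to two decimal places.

56.10%

Chidi reaches Selkirk along 3 paths.
Via Cinder: 100% × 38% = 38%.
Via Brightwater: 5% × 12% = 0.6%.
Via Auriga: 35% × 50% = 17.5%.
Total: 38% + 0.6% + 17.5% = 56.1%.
Rounded: 56.10%.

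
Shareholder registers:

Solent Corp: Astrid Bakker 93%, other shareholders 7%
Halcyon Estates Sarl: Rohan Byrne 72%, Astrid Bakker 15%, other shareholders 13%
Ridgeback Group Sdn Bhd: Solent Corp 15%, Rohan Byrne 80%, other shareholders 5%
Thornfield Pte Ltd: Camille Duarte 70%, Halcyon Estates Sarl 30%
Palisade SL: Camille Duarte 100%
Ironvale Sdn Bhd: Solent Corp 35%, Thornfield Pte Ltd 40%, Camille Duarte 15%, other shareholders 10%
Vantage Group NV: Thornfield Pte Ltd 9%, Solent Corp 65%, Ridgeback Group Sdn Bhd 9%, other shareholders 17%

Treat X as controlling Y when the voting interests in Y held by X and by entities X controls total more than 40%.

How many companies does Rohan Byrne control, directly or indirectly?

2

Rohan holds 72% of Halcyon, so Rohan controls Halcyon.
Rohan holds 80% of Ridgeback, so Rohan controls Ridgeback.
No other company's threshold is met.
Rohan controls 2 companies.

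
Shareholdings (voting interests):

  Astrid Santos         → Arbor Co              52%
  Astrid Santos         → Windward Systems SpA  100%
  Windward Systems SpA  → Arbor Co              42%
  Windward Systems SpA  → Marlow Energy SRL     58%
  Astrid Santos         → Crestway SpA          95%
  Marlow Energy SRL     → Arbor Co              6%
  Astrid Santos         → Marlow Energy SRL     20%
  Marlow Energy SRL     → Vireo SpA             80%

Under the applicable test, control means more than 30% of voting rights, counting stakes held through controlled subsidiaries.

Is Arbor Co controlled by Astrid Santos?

Astrid holds 100% of Windward, so Astrid controls Windward.
Windward and Astrid together hold 58% + 20% = 78% of Marlow, so Astrid controls Marlow.
Marlow and Windward and Astrid together hold 6% + 42% + 52% = 100% of Arbor, so Astrid controls Arbor.

Yes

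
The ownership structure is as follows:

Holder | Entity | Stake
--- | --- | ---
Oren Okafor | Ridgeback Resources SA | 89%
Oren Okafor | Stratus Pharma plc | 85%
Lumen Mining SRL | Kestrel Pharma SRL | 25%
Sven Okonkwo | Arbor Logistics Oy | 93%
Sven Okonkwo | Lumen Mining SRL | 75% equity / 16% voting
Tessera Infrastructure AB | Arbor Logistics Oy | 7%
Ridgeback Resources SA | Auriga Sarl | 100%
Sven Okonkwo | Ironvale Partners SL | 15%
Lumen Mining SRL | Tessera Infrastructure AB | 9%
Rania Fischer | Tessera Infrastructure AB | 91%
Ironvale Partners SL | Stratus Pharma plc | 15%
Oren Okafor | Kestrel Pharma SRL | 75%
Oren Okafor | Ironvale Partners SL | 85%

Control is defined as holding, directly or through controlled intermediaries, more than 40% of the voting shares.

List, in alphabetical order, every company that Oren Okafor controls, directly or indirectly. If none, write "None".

Oren holds 89% of Ridgeback, so Oren controls Ridgeback.
Oren holds 85% of Ironvale, so Oren controls Ironvale.
Ridgeback holds 100% of Auriga, so Oren controls Auriga.
Ironvale and Oren together hold 15% + 85% = 100% of Stratus, so Oren controls Stratus.
Oren holds 75% of Kestrel, so Oren controls Kestrel.
No other company's threshold is met.

Auriga Sarl, Ironvale Partners SL, Kestrel Pharma SRL, Ridgeback Resources SA, Stratus Pharma plc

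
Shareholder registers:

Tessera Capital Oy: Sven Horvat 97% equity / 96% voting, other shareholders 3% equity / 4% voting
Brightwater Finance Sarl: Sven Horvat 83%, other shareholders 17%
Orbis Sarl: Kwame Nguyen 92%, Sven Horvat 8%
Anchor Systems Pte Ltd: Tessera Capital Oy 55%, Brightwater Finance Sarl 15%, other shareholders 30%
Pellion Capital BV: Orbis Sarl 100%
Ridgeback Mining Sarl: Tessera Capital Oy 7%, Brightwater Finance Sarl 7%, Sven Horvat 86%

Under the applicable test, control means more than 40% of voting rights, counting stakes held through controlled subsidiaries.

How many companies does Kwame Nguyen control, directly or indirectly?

2

Kwame holds 92% of Orbis, so Kwame controls Orbis.
Orbis holds 100% of Pellion, so Kwame controls Pellion.
No other company's threshold is met.
Kwame controls 2 companies.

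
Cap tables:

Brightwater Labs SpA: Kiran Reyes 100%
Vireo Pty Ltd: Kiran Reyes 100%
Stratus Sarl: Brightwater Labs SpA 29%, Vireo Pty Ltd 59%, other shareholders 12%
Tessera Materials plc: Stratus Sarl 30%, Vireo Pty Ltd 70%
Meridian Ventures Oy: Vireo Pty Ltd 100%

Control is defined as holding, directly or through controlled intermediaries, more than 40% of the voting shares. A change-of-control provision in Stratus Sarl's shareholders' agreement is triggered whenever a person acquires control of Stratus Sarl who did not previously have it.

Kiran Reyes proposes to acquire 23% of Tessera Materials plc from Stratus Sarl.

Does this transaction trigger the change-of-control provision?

The purchase adds only to Kiran's holdings (Stratus's stake shrinks), so Kiran is the only person who could newly come to control Stratus.
Kiran holds 100% of Vireo, so Kiran controls Vireo.
Kiran holds 100% of Brightwater, so Kiran controls Brightwater.
Brightwater and Vireo together hold 29% + 59% = 88% of Stratus, so Kiran controls Stratus.
So Kiran already controls Stratus before the transaction.
After the purchase, Kiran holds 23% of Tessera directly, and Stratus's stake falls to 7%.
Kiran controlled Stratus already, so this is not a new person acquiring control; every other person's position is unchanged or reduced.
No new person acquires control, so the clause is not triggered.

No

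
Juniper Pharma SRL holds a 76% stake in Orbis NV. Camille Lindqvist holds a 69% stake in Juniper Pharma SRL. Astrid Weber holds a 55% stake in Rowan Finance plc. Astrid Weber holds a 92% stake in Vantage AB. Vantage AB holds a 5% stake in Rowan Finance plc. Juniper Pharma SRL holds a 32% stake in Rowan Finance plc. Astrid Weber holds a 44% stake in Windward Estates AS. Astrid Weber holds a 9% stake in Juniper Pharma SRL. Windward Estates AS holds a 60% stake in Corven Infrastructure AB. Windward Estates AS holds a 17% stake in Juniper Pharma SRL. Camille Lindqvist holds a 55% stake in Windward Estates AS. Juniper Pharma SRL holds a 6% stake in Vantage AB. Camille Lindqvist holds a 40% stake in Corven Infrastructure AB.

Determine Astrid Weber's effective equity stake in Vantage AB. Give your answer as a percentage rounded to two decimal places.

92.99%

Astrid reaches Vantage along 3 paths.
Direct stake: 92% = 92%.
Via Juniper: 9% × 6% = 0.54%.
Via Windward → Juniper: 44% × 17% × 6% = 0.4488%.
Total: 92% + 0.54% + 0.4488% = 92.9888%.
Rounded: 92.99%.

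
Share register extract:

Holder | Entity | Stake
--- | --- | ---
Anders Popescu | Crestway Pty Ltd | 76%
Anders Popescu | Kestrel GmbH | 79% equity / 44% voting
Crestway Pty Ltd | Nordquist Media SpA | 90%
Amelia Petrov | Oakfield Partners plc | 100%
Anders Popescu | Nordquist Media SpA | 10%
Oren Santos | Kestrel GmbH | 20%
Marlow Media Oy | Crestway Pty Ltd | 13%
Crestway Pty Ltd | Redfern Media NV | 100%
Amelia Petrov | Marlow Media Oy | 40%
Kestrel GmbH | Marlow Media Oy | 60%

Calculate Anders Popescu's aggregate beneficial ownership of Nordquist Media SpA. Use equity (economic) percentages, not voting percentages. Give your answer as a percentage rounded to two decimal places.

83.95%

Anders reaches Nordquist along 3 paths.
Direct stake: 10% = 10%.
Via Crestway: 76% × 90% = 68.4%.
Via Kestrel → Marlow → Crestway: 79% × 60% × 13% × 90% = 5.5458%.
Total: 10% + 68.4% + 5.5458% = 83.9458%.
Rounded: 83.95%.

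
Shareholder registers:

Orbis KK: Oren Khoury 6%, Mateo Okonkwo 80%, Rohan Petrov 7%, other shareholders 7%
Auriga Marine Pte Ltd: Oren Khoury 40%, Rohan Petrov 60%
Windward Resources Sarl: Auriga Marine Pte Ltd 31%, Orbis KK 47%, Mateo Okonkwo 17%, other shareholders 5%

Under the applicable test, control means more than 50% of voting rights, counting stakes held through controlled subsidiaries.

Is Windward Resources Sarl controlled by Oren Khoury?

No

Oren's largest direct stake is 40% in Auriga, which does not meet the threshold, so Oren controls no company.
Neither Oren nor any entity Oren controls holds any voting interest in Windward.
So Oren does not control Windward.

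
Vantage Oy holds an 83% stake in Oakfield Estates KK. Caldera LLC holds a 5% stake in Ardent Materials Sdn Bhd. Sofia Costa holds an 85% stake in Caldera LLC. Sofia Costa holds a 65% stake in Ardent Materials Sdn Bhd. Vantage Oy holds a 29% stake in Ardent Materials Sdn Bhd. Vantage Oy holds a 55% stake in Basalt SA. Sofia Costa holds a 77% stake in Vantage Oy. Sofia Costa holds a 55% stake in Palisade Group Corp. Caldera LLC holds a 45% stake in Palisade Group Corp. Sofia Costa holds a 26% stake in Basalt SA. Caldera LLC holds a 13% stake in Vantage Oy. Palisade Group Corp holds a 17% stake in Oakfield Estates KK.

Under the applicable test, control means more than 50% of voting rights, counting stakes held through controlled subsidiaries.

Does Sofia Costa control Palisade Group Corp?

Sofia holds 85% of Caldera, so Sofia controls Caldera.
Caldera and Sofia together hold 45% + 55% = 100% of Palisade, so Sofia controls Palisade.

Yes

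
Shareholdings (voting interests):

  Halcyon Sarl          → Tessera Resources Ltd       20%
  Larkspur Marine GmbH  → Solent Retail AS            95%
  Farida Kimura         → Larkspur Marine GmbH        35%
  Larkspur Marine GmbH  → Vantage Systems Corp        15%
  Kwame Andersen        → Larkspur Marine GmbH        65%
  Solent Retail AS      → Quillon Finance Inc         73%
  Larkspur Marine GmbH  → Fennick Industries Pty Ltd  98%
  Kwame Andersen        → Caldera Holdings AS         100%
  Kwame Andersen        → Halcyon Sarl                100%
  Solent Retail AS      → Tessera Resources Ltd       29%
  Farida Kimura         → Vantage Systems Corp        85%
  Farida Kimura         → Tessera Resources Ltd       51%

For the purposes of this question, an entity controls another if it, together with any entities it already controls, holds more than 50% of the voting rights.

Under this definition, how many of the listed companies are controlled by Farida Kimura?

2

Farida holds 85% of Vantage, so Farida controls Vantage.
Farida holds 51% of Tessera, so Farida controls Tessera.
No other company's threshold is met.
Farida controls 2 companies.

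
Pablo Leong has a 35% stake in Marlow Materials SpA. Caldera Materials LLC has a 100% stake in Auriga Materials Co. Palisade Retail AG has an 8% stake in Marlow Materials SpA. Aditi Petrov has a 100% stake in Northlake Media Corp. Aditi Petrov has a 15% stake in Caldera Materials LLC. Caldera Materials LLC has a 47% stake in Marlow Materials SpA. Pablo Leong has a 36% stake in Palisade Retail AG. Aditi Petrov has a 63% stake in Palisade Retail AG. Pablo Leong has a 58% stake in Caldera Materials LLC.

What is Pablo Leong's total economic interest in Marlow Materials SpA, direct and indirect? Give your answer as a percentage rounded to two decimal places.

Pablo reaches Marlow along 3 paths.
Via Caldera: 58% × 47% = 27.26%.
Direct stake: 35% = 35%.
Via Palisade: 36% × 8% = 2.88%.
Total: 27.26% + 35% + 2.88% = 65.14%.

65.14%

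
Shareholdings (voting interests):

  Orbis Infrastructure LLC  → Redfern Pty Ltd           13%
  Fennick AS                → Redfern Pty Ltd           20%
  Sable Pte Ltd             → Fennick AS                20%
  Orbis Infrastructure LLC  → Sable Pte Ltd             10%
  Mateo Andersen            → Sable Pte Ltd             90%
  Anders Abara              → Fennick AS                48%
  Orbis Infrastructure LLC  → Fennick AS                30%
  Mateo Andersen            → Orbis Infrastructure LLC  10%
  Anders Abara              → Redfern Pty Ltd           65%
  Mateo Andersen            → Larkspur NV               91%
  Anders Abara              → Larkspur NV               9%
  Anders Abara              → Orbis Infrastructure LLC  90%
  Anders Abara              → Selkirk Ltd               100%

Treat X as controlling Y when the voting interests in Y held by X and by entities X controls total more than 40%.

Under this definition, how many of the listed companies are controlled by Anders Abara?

4

Anders holds 90% of Orbis, so Anders controls Orbis.
Anders holds 100% of Selkirk, so Anders controls Selkirk.
Anders and Orbis together hold 48% + 30% = 78% of Fennick, so Anders controls Fennick.
Orbis and Fennick and Anders together hold 13% + 20% + 65% = 98% of Redfern, so Anders controls Redfern.
No other company's threshold is met.
Anders controls 4 companies.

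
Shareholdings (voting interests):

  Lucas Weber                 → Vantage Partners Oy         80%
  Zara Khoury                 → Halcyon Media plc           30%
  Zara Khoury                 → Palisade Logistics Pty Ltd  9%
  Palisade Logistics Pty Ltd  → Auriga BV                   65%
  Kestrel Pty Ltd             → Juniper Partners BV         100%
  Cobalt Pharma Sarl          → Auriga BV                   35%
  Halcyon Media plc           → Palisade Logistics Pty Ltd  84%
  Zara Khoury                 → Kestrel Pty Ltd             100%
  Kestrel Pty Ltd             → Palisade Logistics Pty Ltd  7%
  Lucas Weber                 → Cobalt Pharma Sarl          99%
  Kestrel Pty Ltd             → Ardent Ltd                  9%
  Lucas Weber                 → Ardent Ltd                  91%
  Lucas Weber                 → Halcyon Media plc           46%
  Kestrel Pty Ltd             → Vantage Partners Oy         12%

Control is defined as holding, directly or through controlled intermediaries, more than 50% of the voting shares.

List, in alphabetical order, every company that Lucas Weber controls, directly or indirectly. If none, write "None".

Ardent Ltd, Cobalt Pharma Sarl, Vantage Partners Oy

Lucas holds 99% of Cobalt, so Lucas controls Cobalt.
Lucas holds 91% of Ardent, so Lucas controls Ardent.
Lucas holds 80% of Vantage, so Lucas controls Vantage.
No other company's threshold is met.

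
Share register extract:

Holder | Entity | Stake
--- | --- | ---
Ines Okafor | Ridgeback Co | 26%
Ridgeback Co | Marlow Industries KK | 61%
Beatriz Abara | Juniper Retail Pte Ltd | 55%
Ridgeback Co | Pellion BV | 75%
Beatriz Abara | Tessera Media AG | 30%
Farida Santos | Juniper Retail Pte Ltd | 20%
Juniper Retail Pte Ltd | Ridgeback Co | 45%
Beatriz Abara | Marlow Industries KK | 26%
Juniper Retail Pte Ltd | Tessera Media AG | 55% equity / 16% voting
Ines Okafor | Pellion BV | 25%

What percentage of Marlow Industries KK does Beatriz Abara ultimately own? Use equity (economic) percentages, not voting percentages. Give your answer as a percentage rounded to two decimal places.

Beatriz reaches Marlow along 2 paths.
Direct stake: 26% = 26%.
Via Juniper → Ridgeback: 55% × 45% × 61% = 15.0975%.
Total: 26% + 15.0975% = 41.0975%.
Rounded: 41.10%.

41.10%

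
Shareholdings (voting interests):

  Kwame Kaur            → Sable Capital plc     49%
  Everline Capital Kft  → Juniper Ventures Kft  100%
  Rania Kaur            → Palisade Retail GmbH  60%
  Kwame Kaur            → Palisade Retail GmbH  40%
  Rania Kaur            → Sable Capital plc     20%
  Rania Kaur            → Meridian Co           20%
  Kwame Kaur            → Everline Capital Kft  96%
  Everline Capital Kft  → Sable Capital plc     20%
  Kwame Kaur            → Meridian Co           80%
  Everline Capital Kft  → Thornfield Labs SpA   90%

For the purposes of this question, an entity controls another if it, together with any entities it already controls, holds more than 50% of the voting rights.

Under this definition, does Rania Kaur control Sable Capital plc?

No

Rania holds 60% of Palisade, so Rania controls Palisade.
In Sable, Rania's side holds only 20%, not > 50%.
So Rania does not control Sable.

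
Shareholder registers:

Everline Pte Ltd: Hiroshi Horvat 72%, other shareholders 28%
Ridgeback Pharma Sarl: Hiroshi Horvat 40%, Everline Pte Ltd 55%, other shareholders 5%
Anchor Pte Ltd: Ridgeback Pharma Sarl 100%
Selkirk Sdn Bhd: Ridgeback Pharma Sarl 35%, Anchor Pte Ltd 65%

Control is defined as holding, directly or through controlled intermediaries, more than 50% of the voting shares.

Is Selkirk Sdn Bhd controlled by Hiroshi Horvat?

Yes

Hiroshi holds 72% of Everline, so Hiroshi controls Everline.
Hiroshi and Everline together hold 40% + 55% = 95% of Ridgeback, so Hiroshi controls Ridgeback.
Ridgeback holds 100% of Anchor, so Hiroshi controls Anchor.
Ridgeback and Anchor together hold 35% + 65% = 100% of Selkirk, so Hiroshi controls Selkirk.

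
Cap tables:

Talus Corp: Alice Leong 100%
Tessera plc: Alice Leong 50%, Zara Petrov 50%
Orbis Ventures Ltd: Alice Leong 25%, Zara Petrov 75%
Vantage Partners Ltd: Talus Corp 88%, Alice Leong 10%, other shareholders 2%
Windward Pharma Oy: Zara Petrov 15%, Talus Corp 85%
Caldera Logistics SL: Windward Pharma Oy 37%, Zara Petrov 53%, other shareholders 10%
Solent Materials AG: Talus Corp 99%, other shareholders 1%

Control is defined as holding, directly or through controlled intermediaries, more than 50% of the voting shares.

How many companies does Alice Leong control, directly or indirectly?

4

Alice holds 100% of Talus, so Alice controls Talus.
Talus and Alice together hold 88% + 10% = 98% of Vantage, so Alice controls Vantage.
Talus holds 85% of Windward, so Alice controls Windward.
Talus holds 99% of Solent, so Alice controls Solent.
No other company's threshold is met.
Alice controls 4 companies.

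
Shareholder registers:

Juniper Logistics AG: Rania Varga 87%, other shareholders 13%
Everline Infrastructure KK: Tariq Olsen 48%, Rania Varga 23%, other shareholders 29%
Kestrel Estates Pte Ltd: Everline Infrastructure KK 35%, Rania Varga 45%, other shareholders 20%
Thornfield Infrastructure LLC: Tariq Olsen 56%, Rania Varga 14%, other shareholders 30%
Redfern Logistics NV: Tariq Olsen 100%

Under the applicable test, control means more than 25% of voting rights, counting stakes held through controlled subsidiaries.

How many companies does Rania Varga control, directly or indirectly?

Rania holds 87% of Juniper, so Rania controls Juniper.
Rania holds 45% of Kestrel, so Rania controls Kestrel.
No other company's threshold is met.
Rania controls 2 companies.

2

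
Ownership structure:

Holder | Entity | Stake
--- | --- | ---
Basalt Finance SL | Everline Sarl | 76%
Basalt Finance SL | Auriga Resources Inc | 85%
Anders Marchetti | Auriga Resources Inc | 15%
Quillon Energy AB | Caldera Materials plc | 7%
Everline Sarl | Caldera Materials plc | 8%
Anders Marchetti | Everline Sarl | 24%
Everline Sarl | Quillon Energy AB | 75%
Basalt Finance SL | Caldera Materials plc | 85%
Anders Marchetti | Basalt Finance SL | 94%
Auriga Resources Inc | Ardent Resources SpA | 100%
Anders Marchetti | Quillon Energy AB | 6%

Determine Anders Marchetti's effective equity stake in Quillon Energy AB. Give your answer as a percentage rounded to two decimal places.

Anders reaches Quillon along 3 paths.
Via Basalt → Everline: 94% × 76% × 75% = 53.58%.
Via Everline: 24% × 75% = 18%.
Direct stake: 6% = 6%.
Total: 53.58% + 18% + 6% = 77.58%.

77.58%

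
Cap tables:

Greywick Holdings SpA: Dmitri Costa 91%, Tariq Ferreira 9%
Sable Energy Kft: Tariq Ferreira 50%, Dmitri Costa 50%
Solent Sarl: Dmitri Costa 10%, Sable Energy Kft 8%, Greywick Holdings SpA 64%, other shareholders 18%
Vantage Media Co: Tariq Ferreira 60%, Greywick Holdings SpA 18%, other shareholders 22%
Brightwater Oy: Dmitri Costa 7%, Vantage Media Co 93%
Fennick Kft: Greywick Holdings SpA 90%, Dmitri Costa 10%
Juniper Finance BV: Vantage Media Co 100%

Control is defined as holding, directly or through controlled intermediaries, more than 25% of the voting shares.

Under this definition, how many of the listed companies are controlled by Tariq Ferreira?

Tariq holds 50% of Sable, so Tariq controls Sable.
Tariq holds 60% of Vantage, so Tariq controls Vantage.
Vantage holds 93% of Brightwater, so Tariq controls Brightwater.
Vantage holds 100% of Juniper, so Tariq controls Juniper.
No other company's threshold is met.
Tariq controls 4 companies.

4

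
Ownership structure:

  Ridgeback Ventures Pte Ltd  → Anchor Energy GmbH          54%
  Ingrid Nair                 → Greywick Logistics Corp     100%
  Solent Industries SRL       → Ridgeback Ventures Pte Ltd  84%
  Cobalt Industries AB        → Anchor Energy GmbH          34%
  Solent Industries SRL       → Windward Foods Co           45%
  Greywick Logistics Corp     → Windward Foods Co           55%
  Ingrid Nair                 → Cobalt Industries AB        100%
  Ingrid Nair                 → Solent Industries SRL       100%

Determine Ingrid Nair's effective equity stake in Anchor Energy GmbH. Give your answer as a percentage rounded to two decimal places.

Ingrid reaches Anchor along 2 paths.
Via Solent → Ridgeback: 100% × 84% × 54% = 45.36%.
Via Cobalt: 100% × 34% = 34%.
Total: 45.36% + 34% = 79.36%.

79.36%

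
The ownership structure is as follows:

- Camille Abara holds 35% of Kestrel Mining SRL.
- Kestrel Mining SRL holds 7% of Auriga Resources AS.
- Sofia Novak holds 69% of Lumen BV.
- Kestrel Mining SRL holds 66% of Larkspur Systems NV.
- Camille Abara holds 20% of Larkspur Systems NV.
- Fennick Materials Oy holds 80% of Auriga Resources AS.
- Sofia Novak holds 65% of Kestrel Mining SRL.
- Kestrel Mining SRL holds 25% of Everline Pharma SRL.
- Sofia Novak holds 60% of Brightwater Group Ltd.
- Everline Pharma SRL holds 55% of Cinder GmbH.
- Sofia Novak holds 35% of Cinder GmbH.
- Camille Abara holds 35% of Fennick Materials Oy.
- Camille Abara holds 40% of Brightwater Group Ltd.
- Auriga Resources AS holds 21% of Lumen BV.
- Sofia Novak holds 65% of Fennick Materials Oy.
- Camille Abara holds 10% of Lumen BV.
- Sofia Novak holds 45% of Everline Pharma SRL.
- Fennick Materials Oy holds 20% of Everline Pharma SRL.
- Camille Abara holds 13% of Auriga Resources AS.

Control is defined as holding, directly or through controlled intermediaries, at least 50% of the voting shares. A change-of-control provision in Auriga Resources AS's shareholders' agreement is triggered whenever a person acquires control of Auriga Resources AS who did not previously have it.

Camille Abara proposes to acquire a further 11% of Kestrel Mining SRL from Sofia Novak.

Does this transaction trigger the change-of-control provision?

The purchase adds only to Camille's holdings (Sofia's stake shrinks), so Camille is the only person who could newly come to control Auriga.
Camille's largest direct stake is 40% in Brightwater, which does not meet the threshold, so Camille controls no company.
In Auriga, Camille's side holds only 13%, not ≥ 50%.
So before the transaction, Camille does not control Auriga.
After the purchase, Camille's direct stake in Kestrel rises to 35% + 11% = 46%, and Sofia's stake falls to 54%.
Camille's side now holds 46% of Kestrel, not ≥ 50%, so Camille still does not control Kestrel.
After the transaction, Camille's side holds 13% of Auriga, not ≥ 50%, so Camille still does not control Auriga.
No new person acquires control, so the clause is not triggered.

No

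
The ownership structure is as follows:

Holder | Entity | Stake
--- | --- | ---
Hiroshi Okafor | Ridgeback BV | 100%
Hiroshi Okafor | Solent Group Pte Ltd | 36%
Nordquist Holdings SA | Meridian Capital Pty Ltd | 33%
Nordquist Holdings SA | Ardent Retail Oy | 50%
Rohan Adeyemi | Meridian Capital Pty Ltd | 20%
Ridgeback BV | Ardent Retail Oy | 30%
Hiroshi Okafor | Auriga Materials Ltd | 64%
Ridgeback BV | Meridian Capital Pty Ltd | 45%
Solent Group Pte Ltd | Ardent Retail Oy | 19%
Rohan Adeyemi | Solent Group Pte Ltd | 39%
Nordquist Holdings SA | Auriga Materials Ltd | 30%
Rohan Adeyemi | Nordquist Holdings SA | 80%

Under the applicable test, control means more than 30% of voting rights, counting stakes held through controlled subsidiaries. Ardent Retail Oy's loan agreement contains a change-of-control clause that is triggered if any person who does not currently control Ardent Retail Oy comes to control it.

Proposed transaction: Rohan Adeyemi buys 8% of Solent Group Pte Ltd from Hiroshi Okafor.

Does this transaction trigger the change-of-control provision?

No

The purchase adds only to Rohan's holdings (Hiroshi's stake shrinks), so Rohan is the only person who could newly come to control Ardent.
Rohan holds 80% of Nordquist, so Rohan controls Nordquist.
Rohan holds 39% of Solent, so Rohan controls Solent.
Nordquist and Solent together hold 50% + 19% = 69% of Ardent, so Rohan controls Ardent.
So Rohan already controls Ardent before the transaction.
After the purchase, Rohan's direct stake in Solent rises to 39% + 8% = 47%, and Hiroshi's stake falls to 28%.
Rohan controlled Ardent already, so this is not a new person acquiring control; every other person's position is unchanged or reduced.
No new person acquires control, so the clause is not triggered.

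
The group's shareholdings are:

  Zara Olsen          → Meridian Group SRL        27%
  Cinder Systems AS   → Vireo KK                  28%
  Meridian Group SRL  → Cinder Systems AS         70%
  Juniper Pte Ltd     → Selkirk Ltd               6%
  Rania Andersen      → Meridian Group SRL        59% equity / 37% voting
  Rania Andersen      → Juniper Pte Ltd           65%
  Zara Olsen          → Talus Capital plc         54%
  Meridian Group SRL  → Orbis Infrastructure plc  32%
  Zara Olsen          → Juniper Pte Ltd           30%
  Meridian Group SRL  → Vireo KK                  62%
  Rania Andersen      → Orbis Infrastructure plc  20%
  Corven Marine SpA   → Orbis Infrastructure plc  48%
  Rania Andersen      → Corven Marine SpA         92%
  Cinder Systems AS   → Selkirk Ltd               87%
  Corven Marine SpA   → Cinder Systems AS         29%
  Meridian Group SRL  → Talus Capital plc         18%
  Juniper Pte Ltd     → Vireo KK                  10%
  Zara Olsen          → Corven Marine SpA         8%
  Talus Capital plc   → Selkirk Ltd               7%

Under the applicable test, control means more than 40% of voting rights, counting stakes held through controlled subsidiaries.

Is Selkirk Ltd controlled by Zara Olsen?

No

Zara holds 54% of Talus, so Zara controls Talus.
In Selkirk, Zara's side holds only 7%, not > 40%.
So Zara does not control Selkirk.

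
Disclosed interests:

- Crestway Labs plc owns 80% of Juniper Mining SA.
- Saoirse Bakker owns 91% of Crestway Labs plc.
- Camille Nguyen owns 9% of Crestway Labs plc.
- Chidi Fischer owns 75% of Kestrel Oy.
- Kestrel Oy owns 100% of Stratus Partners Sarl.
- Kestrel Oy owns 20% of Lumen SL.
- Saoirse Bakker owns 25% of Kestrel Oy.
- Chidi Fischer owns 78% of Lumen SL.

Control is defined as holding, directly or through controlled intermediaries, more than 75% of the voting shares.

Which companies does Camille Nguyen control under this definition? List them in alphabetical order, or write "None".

None

Camille's largest direct stake is 9% in Crestway, which does not meet the threshold.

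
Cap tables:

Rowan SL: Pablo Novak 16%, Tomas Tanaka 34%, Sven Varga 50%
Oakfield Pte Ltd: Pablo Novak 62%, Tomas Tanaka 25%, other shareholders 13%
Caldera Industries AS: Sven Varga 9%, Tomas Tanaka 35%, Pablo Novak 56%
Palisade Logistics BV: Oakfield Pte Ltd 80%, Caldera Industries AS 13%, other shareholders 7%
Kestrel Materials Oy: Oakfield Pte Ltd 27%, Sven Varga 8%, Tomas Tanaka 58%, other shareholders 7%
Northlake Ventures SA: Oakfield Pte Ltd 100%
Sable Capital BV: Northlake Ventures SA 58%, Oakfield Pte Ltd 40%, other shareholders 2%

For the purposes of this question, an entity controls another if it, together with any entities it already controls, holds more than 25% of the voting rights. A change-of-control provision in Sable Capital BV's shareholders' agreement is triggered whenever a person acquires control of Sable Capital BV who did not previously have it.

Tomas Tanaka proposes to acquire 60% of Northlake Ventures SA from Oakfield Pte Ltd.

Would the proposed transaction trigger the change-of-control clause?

The purchase adds only to Tomas's holdings (Oakfield's stake shrinks), so Tomas is the only person who could newly come to control Sable.
Tomas holds 34% of Rowan, so Tomas controls Rowan.
Tomas holds 35% of Caldera, so Tomas controls Caldera.
Tomas holds 58% of Kestrel, so Tomas controls Kestrel.
Neither Tomas nor any entity Tomas controls holds any voting interest in Sable.
So before the transaction, Tomas does not control Sable.
After the purchase, Tomas holds 60% of Northlake directly, and Oakfield's stake falls to 40%.
Tomas holds 60% of Northlake, so Tomas controls Northlake.
Northlake holds 58% of Sable, so Tomas controls Sable.
Tomas did not control Sable before and does after, so the clause is triggered.

Yes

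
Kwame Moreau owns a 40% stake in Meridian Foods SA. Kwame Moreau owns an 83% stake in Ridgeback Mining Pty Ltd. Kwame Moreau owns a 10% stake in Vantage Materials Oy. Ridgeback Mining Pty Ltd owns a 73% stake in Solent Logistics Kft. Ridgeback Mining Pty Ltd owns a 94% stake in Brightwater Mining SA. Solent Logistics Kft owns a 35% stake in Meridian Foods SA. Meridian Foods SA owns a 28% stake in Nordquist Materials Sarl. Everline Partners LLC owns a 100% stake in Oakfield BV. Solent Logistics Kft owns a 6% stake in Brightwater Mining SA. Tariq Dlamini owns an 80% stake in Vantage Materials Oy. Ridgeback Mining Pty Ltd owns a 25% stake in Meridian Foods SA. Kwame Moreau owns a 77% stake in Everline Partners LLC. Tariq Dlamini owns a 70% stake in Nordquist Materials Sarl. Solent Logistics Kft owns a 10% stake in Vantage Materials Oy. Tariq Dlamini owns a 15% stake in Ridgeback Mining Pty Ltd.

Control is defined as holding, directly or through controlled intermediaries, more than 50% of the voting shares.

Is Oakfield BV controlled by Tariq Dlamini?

Tariq holds 80% of Vantage, so Tariq controls Vantage.
Tariq holds 70% of Nordquist, so Tariq controls Nordquist.
Neither Tariq nor any entity Tariq controls holds any voting interest in Oakfield.
So Tariq does not control Oakfield.

No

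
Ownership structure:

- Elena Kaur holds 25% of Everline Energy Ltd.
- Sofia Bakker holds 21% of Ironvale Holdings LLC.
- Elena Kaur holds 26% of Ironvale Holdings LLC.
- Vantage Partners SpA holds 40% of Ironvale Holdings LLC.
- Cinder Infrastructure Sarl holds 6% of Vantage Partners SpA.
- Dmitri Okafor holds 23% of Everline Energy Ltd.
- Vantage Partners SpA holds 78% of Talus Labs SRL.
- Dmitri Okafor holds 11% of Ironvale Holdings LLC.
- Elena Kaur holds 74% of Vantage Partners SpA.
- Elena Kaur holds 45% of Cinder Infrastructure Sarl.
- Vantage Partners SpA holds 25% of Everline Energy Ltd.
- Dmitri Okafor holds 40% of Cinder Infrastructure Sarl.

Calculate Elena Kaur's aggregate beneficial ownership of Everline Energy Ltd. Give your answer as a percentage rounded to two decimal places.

44.18%

Elena reaches Everline along 3 paths.
Direct stake: 25% = 25%.
Via Vantage: 74% × 25% = 18.5%.
Via Cinder → Vantage: 45% × 6% × 25% = 0.675%.
Total: 25% + 18.5% + 0.675% = 44.175%.
Rounded: 44.18%.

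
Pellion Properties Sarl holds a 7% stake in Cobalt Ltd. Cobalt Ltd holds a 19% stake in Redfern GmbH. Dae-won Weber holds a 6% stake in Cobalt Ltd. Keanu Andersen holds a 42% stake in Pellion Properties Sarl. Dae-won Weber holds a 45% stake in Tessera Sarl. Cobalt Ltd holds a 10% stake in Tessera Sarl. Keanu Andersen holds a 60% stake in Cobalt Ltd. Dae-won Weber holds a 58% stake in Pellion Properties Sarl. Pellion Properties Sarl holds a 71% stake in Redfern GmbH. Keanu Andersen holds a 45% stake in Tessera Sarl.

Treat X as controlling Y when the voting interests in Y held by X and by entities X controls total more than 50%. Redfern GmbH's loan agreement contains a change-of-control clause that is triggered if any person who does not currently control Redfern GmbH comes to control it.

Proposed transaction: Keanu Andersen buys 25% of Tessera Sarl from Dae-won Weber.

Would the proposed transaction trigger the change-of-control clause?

No

The purchase adds only to Keanu's holdings (Dae-won's stake shrinks), so Keanu is the only person who could newly come to control Redfern.
Keanu holds 60% of Cobalt, so Keanu controls Cobalt.
Keanu and Cobalt together hold 45% + 10% = 55% of Tessera, so Keanu controls Tessera.
In Redfern, Keanu's side holds only 19%, not > 50%.
So before the transaction, Keanu does not control Redfern.
After the purchase, Keanu's direct stake in Tessera rises to 45% + 25% = 70%, and Dae-won's stake falls to 20%.
Keanu and Cobalt together hold 70% + 10% = 80% of Tessera, so Keanu controls Tessera.
After the transaction, Keanu's side holds 19% of Redfern, not > 50%, so Keanu still does not control Redfern.
No new person acquires control, so the clause is not triggered.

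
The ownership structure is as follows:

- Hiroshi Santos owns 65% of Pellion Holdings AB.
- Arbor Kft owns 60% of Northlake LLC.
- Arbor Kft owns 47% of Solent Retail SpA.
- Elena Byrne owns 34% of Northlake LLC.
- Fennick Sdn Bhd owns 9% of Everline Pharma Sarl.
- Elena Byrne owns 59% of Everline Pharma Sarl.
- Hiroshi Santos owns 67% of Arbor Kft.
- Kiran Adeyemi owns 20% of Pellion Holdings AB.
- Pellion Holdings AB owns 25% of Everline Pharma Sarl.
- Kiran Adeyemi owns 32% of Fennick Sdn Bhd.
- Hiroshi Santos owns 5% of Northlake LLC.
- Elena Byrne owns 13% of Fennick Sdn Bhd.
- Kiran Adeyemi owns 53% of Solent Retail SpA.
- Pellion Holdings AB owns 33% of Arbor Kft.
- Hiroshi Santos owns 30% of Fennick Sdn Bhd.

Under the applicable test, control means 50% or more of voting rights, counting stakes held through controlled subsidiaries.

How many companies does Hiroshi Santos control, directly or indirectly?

Hiroshi holds 65% of Pellion, so Hiroshi controls Pellion.
Pellion and Hiroshi together hold 33% + 67% = 100% of Arbor, so Hiroshi controls Arbor.
Hiroshi and Arbor together hold 5% + 60% = 65% of Northlake, so Hiroshi controls Northlake.
No other company's threshold is met.
Hiroshi controls 3 companies.

3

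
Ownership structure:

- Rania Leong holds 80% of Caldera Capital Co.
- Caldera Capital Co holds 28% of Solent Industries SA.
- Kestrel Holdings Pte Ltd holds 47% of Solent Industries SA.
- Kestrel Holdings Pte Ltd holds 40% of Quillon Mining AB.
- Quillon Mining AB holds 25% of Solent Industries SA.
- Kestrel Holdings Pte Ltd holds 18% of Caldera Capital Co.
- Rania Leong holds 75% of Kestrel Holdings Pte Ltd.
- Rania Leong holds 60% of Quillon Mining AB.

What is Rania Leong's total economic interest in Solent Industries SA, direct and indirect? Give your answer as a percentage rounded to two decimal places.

Rania reaches Solent along 5 paths.
Via Quillon: 60% × 25% = 15%.
Via Kestrel → Quillon: 75% × 40% × 25% = 7.5%.
Via Kestrel → Caldera: 75% × 18% × 28% = 3.78%.
Via Caldera: 80% × 28% = 22.4%.
Via Kestrel: 75% × 47% = 35.25%.
Total: 15% + 7.5% + 3.78% + 22.4% + 35.25% = 83.93%.

83.93%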